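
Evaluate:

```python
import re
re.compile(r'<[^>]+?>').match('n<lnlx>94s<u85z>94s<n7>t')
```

None

With `match`, the pattern is implicitly anchored at the beginning.
Here position 0 doesn't satisfy it, so the call returns None.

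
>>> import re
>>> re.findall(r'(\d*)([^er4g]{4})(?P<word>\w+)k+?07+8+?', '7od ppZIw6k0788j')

Pattern: zero or more of a digit (captured); then exactly 4 of any character except [er4g] (captured); then one or more of a word character (captured as 'word'); then one or more of a literal 'k' (lazy); then the literal '0', then one or more of the literal '7', then one or more of the literal '8' (lazy).
Scanning left to right: at [0:14] match '7od ppZIw6k078', groups = ('7', 'od p', 'pZIw6').
`findall` packs the 3 group values into a tuple for every match.

[('7', 'od p', 'pZIw6')]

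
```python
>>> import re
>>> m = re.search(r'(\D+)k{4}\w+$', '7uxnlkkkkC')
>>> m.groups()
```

('uxnl',)

Pattern: one or more of a non-digit (captured); then exactly 4 of the literal 'k', then one or more of a word character; then anchored at the end.
`re.search` tries every starting position until one works.
The match spans [1:10] → 'uxnlkkkkC'.
Captured: group 1 = 'uxnl'.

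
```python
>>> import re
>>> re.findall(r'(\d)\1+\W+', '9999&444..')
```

The backreference `\1` re-matches whatever the first group consumed, character for character.
Because there's exactly one group, `findall` drops the full match and keeps group 1 from each hit.

['9', '4']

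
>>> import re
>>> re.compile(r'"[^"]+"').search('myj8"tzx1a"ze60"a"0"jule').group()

The match spans [4:11] → '"tzx1a"'.

'"tzx1a"'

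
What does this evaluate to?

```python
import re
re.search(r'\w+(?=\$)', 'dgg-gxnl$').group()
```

'gxnl'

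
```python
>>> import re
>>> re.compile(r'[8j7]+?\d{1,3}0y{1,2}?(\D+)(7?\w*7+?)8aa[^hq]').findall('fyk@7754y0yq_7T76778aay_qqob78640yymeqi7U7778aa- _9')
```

[('ymeqi', '7U777')]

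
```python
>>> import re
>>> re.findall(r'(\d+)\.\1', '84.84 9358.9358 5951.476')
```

A backreference is literal: `\1` must see the identical characters the first group matched.
Scanning left to right: at [0:5] match '84.84', group 1 = '84'; at [6:15] match '9358.9358', group 1 = '9358'.
`findall` collects group 1 from each match (2 total).

['84', '9358']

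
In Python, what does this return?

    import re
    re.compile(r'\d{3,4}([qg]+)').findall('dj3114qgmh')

['qg']

Because there's exactly one group, `findall` drops the full match and keeps group 1 from the one hit.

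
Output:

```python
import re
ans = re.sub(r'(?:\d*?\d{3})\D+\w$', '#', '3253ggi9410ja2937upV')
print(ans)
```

3253ggi9410ja#

Pattern: zero or more of a digit (lazy), then exactly 3 of a digit (non-capturing group); then one or more of a non-digit, then a word character; then anchored at the end.
Matches: at [13:20] → '2937upV'.
Every occurrence is swapped for '#'.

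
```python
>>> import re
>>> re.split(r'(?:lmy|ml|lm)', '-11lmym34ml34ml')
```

['-11', 'm34', '34', '']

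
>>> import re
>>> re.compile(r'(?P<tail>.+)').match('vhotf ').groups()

The match spans [0:6] → 'vhotf '.
Captured: group 1 = 'vhotf '.

('vhotf ',)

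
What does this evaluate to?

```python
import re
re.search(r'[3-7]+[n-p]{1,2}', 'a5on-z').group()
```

'5on'

This matches one or more of a character in [3-7]; then 1 to 2 of a character in [n-p].
Unlike `match`, `search` isn't anchored — it looks for the pattern anywhere in the string.
The match spans [1:4] → '5on'.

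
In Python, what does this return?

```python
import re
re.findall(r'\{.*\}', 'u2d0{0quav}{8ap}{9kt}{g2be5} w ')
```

['{0quav}{8ap}{9kt}{g2be5}']

No capturing groups, so `findall` returns the 1 full match string.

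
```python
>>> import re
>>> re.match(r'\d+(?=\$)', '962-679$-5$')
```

None

`re.match` won't scan ahead — the pattern has to work from the very first character.
Here the pattern fails at index 0, so the call returns None.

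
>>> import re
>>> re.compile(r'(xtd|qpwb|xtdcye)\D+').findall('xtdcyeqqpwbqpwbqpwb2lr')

Branches in `(...|...)` are attempted left-to-right; the first branch that allows the whole pattern to succeed is taken.
Scanning left to right: at [0:19] match 'xtdcyeqqpwbqpwbqpwb', group 1 = 'xtd'.
`findall` collects group 1 from the one match (1 total).

['xtd']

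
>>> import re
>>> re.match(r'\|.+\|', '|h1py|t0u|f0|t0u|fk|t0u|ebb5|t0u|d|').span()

With `match`, the pattern is implicitly anchored at the beginning.
The match spans [0:35] → '|h1py|t0u|f0|t0u|fk|t0u|ebb5|t0u|d|'.

(0, 35)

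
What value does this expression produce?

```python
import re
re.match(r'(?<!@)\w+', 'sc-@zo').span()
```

(0, 2)

`(?!…)`/`(?<!…)` only lets a position through if the neighbouring text does NOT match; no characters are consumed.
With `match`, the pattern is implicitly anchored at the beginning.
The match spans [0:2] → 'sc'.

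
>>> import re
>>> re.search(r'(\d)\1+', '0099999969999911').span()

(0, 2)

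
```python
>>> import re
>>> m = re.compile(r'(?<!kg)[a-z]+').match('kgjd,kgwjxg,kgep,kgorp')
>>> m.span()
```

Because the assertion is negative and zero-width, positions next to the forbidden text are skipped.
With `match`, the pattern is implicitly anchored at the beginning.
The match spans [0:4] → 'kgjd'.

(0, 4)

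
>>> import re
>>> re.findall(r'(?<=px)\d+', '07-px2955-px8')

The lookaround is zero-width — it requires the adjacent text to match without consuming it, so the asserted text isn't part of the match.
No capturing groups, so `findall` returns the 2 full match strings.

['2955', '8']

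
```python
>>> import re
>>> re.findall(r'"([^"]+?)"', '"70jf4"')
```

Scanning left to right: at [0:7] match '"70jf4"', group 1 = '70jf4'.
With a single group, `findall` returns only what that group captured — 1 item.

['70jf4']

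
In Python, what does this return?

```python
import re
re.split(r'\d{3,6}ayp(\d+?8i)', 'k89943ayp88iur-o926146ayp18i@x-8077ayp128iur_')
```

['k', '88i', 'ur-o', '18i', '@x-', '128i', 'ur_']

This matches 3 to 6 of a digit, then the literal 'ayp'; then one or more of a digit (lazy), then the literal '8i' (captured).
Matches to split on: at [1:12] → '89943ayp88i'; at [16:28] → '926146ayp18i'; at [31:42] → '8077ayp128i'.
`re.split` interleaves the captured-group text with the surrounding fragments.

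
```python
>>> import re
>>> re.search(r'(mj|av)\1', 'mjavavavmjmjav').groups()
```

The match spans [2:6] → 'avav'.
Captured: group 1 = 'av'.

('av',)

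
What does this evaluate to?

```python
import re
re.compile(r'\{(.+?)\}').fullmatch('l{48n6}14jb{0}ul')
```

`re.fullmatch` requires the pattern to consume the entire string.
Here there's no way to consume every character, so the call returns None.

None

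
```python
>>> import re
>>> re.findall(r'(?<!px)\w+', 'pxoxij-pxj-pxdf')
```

Because the assertion is negative and zero-width, positions next to the forbidden text are skipped.
Matches: at [0:6] → 'pxoxij'; at [7:10] → 'pxj'; at [11:15] → 'pxdf'.
With no groups in the pattern, `findall` gives back each whole match — 3 here.

['pxoxij', 'pxj', 'pxdf']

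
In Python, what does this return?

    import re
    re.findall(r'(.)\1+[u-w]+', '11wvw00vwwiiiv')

The backreference `\1` re-matches whatever the first group consumed, character for character.
With a single group, `findall` returns only what that group captured — 3 items.

['1', '0', 'i']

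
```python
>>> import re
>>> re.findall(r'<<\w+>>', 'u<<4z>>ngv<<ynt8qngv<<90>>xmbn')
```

With no groups in the pattern, `findall` gives back each whole match — 2 here.

['<<4z>>', '<<90>>']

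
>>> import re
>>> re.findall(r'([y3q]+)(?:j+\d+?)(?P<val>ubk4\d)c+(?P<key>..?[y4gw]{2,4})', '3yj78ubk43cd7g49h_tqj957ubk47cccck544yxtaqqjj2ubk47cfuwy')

[('3y', 'ubk43', 'd7g4'), ('q', 'ubk47', 'k544y'), ('qq', 'ubk47', 'fuwy')]

Pattern: one or more of one of [y3q] (captured); then one or more of the literal 'j', then one or more of a digit (lazy) (non-capturing group); then the literal 'u', then the literal 'bk4', then a digit (captured as 'val'); then one or more of a literal 'c'; then any character, then optionally any character, then 2 to 4 of one of [y4gw] (captured as 'key').
Matches: at [0:15] match '3yj78ubk43cd7g4', groups = ('3y', 'ubk43', 'd7g4'); at [19:38] match 'qj957ubk47cccck544y', groups = ('q', 'ubk47', 'k544y'); at [41:56] match 'qqjj2ubk47cfuwy', groups = ('qq', 'ubk47', 'fuwy').
With 3 capturing groups, `findall` returns a 3-tuple per match.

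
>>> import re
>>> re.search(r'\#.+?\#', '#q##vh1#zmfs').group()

'#q#'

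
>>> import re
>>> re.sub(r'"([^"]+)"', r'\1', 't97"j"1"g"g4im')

't97j1gg4im'

Matches: at [3:6] → '"j"'; at [7:10] → '"g"'.
Each match is replaced using the text its own group 1 captured.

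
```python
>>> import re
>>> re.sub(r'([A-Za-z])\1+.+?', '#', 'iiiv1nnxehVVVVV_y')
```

'#1#eh#y'

The backreference `\1` re-matches whatever the first group consumed, character for character.
Each match is replaced by '#'.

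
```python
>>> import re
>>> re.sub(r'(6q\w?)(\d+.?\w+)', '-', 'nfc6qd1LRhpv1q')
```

`sub` substitutes '-' at each match site.

'nfc-'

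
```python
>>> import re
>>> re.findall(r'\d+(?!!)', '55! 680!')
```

The negative lookahead/lookbehind blocks any match where the forbidden context is present.
Walking the string: at [0:1] → '5'; at [4:6] → '68'.
With no groups in the pattern, `findall` gives back each whole match — 2 here.

['5', '68']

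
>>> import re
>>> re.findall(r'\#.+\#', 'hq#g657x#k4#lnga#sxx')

['#g657x#k4#lnga#']

Walking the string: at [2:17] → '#g657x#k4#lnga#'.
Since nothing is captured, `findall` lists the 1 matched substring directly.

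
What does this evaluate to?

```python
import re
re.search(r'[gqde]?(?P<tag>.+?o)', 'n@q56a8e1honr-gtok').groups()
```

('n@q56a8e1ho',)

The match spans [0:11] → 'n@q56a8e1ho'.
Captured: group 1 = 'n@q56a8e1ho'.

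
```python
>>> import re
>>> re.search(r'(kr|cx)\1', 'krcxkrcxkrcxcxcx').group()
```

'cxcx'

`\1` is not a pattern — it's the concrete string captured by group 1, re-applied verbatim.
The match spans [10:14] → 'cxcx'.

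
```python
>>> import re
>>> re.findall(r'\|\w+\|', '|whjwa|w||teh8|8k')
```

['|whjwa|', '|teh8|']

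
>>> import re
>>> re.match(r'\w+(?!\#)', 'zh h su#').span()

(0, 2)

A negative assertion filters positions out without eating any characters.
`re.match` only tries the pattern at the start of the string.
The match spans [0:2] → 'zh'.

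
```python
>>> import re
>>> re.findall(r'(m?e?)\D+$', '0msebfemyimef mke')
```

This matches optionally the literal 'm', then optionally a literal 'e' (captured); then one or more of a non-digit; then anchored at the end.
Matches: at [1:17] match 'msebfemyimef mke', group 1 = 'm'.
With a single group, `findall` returns only what that group captured — 1 item.

['m']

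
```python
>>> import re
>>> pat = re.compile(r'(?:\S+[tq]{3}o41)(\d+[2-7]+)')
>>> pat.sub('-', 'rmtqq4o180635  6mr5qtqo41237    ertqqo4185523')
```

'rmtqq4o180635  -    -'

Pattern: one or more of a non-whitespace character, then exactly 3 of one of [tq], then the literal 'o41' (non-capturing group); then one or more of a digit, then one or more of a character in [2-7] (captured).
Matches: at [15:28] → '6mr5qtqo41237'; at [32:45] → 'ertqqo4185523'.
Each match is replaced by '-'.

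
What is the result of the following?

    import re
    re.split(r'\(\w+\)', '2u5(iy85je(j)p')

['2u5(iy85je', 'p']

Matches to split on: at [10:13] → '(j)'.
Splitting on the pattern gives 2 pieces.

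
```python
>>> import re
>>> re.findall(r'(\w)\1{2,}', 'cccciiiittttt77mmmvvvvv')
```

A backreference is literal: `\1` must see the identical characters the first group matched.
Scanning left to right: at [0:4] match 'cccc', group 1 = 'c'; at [4:8] match 'iiii', group 1 = 'i'; at [8:13] match 'ttttt', group 1 = 't'; at [15:18] match 'mmm', group 1 = 'm'; at [18:23] match 'vvvvv', group 1 = 'v'.
`findall` collects group 1 from each match (5 total).

['c', 'i', 't', 'm', 'v']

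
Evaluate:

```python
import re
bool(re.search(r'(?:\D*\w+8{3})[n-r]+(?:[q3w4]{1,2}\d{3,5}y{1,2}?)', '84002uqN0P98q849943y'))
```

This matches zero or more of a non-digit, then one or more of a word character, then exactly 3 of the literal '8' (non-capturing group); then one or more of a character in [n-r]; then 1 to 2 of one of [q3w4], then 3 to 5 of a digit, then 1 to 2 of a literal 'y' (lazy) (non-capturing group).
Unlike `match`, `search` isn't anchored — it looks for the pattern anywhere in the string.
Here the pattern never matches, so the call returns None, and `bool(None)` is False.

False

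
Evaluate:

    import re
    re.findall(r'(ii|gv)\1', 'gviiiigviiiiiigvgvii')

['ii', 'ii', 'gv']

A backreference is literal: `\1` must see the identical characters the first group matched.
One capturing group, so `findall` returns just the captured substring from each match — 3 in all.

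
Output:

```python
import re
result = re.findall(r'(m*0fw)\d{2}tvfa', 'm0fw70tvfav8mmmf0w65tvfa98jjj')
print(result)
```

This matches zero or more of the literal 'm', then the literal '0fw' (captured); then exactly 2 of a digit; then the literal 'tv', then the literal 'fa'.
`findall` collects group 1 from the one match (1 total).

['m0fw']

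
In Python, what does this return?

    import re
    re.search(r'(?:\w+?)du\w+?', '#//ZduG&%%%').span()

(3, 7)

Pattern: one or more of a word character (lazy) (non-capturing group); then the literal 'du', then one or more of a word character (lazy).
`search` walks the string left to right and returns the first match it finds.
The match spans [3:7] → 'ZduG'.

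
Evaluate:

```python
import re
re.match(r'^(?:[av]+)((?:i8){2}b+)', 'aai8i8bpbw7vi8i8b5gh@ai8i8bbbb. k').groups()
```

The pattern matches anchored at the start of the string; then one or more of one of [av] (non-capturing group); then the literal 'i8' repeated 2 times, then one or more of the literal 'b' (captured).
`match` is anchored at position 0; if the pattern doesn't fit there, it returns None.
The match spans [0:7] → 'aai8i8b'.
Captured: group 1 = 'i8i8b'.

('i8i8b',)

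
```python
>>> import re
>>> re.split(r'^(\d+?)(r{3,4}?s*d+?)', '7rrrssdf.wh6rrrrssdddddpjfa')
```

['', '7', 'rrrssd', 'f.wh6rrrrssdddddpjfa']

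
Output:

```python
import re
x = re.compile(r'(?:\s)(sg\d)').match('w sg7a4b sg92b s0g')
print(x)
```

None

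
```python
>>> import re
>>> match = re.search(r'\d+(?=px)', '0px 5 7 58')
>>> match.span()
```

The lookaround is zero-width — it requires the adjacent text to match without consuming it, so the asserted text isn't part of the match.
`search` walks the string left to right and returns the first match it finds.
The match spans [0:1] → '0'.

(0, 1)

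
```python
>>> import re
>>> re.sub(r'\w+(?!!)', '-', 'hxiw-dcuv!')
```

'---v!'

A negative assertion filters positions out without eating any characters.
Each match is replaced by '-'.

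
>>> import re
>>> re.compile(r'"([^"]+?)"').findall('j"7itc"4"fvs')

Matches: at [1:7] match '"7itc"', group 1 = '7itc'.
`findall` collects group 1 from the one match (1 total).

['7itc']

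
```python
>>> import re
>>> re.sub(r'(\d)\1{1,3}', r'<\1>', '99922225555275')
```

'<9><2><5>275'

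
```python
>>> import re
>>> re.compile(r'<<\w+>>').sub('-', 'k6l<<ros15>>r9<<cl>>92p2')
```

'k6l-r9-92p2'

Matches: at [3:12] → '<<ros15>>'; at [14:20] → '<<cl>>'.
`sub` substitutes '-' at each match site.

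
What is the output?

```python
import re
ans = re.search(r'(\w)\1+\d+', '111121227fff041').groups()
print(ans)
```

The match spans [0:9] → '111121227'.
Captured: group 1 = '1'.

('1',)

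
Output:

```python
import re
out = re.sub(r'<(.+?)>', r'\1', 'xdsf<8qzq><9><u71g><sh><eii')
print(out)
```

xdsf8qzq9u71gsh<eii

A non-greedy quantifier consumes as few characters as it can — just enough that the remainder of the pattern still matches from where it stops; whatever follows it matches normally.
Each match is replaced using the text its own group 1 captured.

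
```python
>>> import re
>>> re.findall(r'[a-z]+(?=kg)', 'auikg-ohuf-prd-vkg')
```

Because the assertion is zero-width, the text it checks is not consumed and won't appear in the result.
Matches: at [0:3] → 'aui'; at [15:16] → 'v'.
With no groups in the pattern, `findall` gives back each whole match — 2 here.

['aui', 'v']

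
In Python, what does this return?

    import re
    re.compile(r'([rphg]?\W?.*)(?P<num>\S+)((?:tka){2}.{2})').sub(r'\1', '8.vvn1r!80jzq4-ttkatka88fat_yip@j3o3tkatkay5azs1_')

Each match is replaced using the text its own group 1 captured.

'8.vvn1r!80jzq4-ttkatka88fat_yip@j3oazs1_'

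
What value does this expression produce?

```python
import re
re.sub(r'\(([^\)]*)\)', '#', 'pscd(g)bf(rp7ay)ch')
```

Each match is replaced by '#'.

'pscd#bf#ch'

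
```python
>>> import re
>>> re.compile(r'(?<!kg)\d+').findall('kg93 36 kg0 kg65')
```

Because the assertion is negative and zero-width, positions next to the forbidden text are skipped.
Matches: at [3:4] → '3'; at [5:7] → '36'; at [15:16] → '5'.
`findall` yields the raw match text (3 of them) because the pattern has no groups.

['3', '36', '5']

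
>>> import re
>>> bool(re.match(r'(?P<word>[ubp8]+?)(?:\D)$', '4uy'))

False

Pattern: one or more of one of [ubp8] (lazy) (captured as 'word'); then a non-digit (non-capturing group); then anchored at the end.
With `match`, the pattern is implicitly anchored at the beginning.
Here the string doesn't start with a match, so the call returns None, and `bool(None)` is False.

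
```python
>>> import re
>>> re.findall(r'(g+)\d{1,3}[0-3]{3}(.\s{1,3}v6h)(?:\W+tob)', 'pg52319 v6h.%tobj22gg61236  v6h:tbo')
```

The pattern matches one or more of a literal 'g' (captured); then 1 to 3 of a digit, then exactly 3 of a character in [0-3]; then any character, then 1 to 3 of whitespace, then the literal 'v6h' (captured); then one or more of a non-word character, then the literal 'tob' (non-capturing group).
Matches: at [1:16] match 'g52319 v6h.%tob', groups = ('g', '9 v6h').
`findall` packs the 2 group values into a tuple for every match.

[('g', '9 v6h')]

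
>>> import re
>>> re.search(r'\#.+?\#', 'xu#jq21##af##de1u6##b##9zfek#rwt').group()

The match spans [2:8] → '#jq21#'.

'#jq21#'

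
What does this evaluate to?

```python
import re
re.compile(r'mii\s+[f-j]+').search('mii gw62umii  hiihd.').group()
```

This matches the literal 'mii', then one or more of whitespace; then one or more of a character in [f-j].
`re.search` scans for the first position where the pattern succeeds.
The match spans [0:5] → 'mii g'.

'mii g'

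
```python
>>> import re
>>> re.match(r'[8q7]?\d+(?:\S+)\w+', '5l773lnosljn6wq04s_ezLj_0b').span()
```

This matches optionally one of [8q7], then one or more of a digit; then one or more of a non-whitespace character (non-capturing group); then one or more of a word character.
`re.match` only tries the pattern at the start of the string.
The match spans [0:26] → '5l773lnosljn6wq04s_ezLj_0b'.

(0, 26)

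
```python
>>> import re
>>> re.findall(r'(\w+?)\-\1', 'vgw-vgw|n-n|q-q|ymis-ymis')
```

['vgw', 'n', 'q', 'ymis']

`\1` has to match the exact text group 1 already captured.
`findall` collects group 1 from each match (4 total).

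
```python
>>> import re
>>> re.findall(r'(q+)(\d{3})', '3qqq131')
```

[('qqq', '131')]

This matches one or more of a literal 'q' (captured); then exactly 3 of a digit (captured).
Scanning left to right: at [1:7] match 'qqq131', groups = ('qqq', '131').
With 2 capturing groups, `findall` returns a 2-tuple per match.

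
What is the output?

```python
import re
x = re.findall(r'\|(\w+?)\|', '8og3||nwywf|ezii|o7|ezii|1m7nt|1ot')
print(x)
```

Scanning left to right: at [5:12] match '|nwywf|', group 1 = 'nwywf'; at [16:20] match '|o7|', group 1 = 'o7'; at [24:31] match '|1m7nt|', group 1 = '1m7nt'.
`findall` collects group 1 from each match (3 total).

['nwywf', 'o7', '1m7nt']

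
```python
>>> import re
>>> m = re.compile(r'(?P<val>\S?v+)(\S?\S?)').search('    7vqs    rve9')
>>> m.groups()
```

('7v', 'qs')

The match spans [4:8] → '7vqs'.
Captured: group 1 = '7v', group 2 = 'qs'.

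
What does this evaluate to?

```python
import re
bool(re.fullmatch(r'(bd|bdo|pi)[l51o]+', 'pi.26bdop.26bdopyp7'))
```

`re.fullmatch` is like wrapping the pattern in `^…$` (in single-line mode).
Here the pattern can't cover the whole string, so the call returns None, and `bool(None)` is False.

False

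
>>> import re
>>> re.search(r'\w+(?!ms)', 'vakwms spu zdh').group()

Because the assertion is negative and zero-width, positions next to the forbidden text are skipped.
The match spans [0:6] → 'vakwms'.

'vakwms'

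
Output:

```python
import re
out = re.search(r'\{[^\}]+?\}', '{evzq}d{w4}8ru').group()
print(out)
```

{evzq}

`re.search` scans for the first position where the pattern succeeds.
The match spans [0:6] → '{evzq}'.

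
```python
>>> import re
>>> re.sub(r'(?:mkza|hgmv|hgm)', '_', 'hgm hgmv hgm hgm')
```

'_ _ _ _'

The regex engine tests alternatives in the order written; an earlier branch that matches wins even if a later one would match more.
Matches: at [0:3] → 'hgm'; at [4:8] → 'hgmv'; at [9:12] → 'hgm'; at [13:16] → 'hgm'.
Every occurrence is swapped for '_'.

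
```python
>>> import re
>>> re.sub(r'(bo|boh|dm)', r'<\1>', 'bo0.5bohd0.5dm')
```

Alternation isn't longest-match — the leftmost alternative that fits at this position is chosen.
Each match is replaced using the text its own group 1 captured.

'<bo>0.5<bo>hd0.5<dm>'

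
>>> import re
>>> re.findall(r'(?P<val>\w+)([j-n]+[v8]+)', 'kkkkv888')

This matches one or more of a word character (captured as 'val'); then one or more of a character in [j-n], then one or more of one of [v8] (captured).
Scanning left to right: at [0:8] match 'kkkkv888', groups = ('kkk', 'kv888').
`findall` packs the 2 group values into a tuple for every match.

[('kkk', 'kv888')]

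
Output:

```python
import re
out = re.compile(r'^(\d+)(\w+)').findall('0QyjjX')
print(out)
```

[('0', 'QyjjX')]

The pattern matches anchored at the start of the string; then one or more of a digit (captured); then one or more of a word character (captured).
Scanning left to right: at [0:6] match '0QyjjX', groups = ('0', 'QyjjX').
`findall` packs the 2 group values into a tuple for every match.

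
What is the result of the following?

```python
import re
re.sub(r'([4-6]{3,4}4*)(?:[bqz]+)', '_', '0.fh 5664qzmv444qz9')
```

'0.fh _mv_9'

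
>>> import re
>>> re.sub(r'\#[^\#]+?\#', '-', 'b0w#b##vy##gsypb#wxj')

Matches: at [3:6] → '#b#'; at [6:10] → '#vy#'; at [10:17] → '#gsypb#'.
Every occurrence is swapped for '-'.

'b0w---wxj'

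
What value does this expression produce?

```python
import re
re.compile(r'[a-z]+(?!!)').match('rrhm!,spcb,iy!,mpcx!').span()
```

The negative lookaround is zero-width — it rules out positions where the adjacent text would match, without consuming anything.
`re.match` only tries the pattern at the start of the string.
The match spans [0:3] → 'rrh'.

(0, 3)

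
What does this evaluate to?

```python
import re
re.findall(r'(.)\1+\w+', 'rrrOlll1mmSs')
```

['r']

The backreference `\1` re-matches whatever the first group consumed, character for character.
Matches: at [0:12] match 'rrrOlll1mmSs', group 1 = 'r'.
`findall` collects group 1 from the one match (1 total).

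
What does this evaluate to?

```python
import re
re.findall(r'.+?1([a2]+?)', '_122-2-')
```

['2']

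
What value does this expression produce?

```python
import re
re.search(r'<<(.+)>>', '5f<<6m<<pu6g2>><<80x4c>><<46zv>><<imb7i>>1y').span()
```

(2, 41)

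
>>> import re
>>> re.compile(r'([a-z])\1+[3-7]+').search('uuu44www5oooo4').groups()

The backreference `\1` re-matches whatever the first group consumed, character for character.
`search` walks the string left to right and returns the first match it finds.
The match spans [0:5] → 'uuu44'.
Captured: group 1 = 'u'.

('u',)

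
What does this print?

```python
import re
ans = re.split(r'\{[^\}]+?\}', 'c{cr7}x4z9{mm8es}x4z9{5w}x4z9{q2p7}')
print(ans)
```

['c', 'x4z9', 'x4z9', 'x4z9', '']

Splitting on the pattern gives 5 pieces.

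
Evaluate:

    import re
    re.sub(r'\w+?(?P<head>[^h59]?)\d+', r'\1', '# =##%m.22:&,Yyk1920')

Lazy quantifiers expand one character at a time until the remainder of the pattern can match.
`\1` in the replacement pulls in group 1's text for each match.

'# =##%.:&,k'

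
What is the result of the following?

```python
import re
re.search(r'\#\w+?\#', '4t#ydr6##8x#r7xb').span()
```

(2, 8)

`re.search` scans for the first position where the pattern succeeds.
The match spans [2:8] → '#ydr6#'.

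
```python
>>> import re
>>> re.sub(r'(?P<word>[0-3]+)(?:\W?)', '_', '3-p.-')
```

The pattern matches one or more of a character in [0-3] (captured as 'word'); then optionally a non-word character (non-capturing group).
Matches: at [0:2] → '3-'.
`sub` substitutes '_' at each match site.

'_p.-'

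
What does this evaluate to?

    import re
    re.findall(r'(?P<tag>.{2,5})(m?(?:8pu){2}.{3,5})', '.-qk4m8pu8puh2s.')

This matches 2 to 5 of any character (captured as 'tag'); then optionally the literal 'm', then the literal '8pu' repeated 2 times, then 3 to 5 of any character (captured).
`findall` packs the 2 group values into a tuple for every match.

[('.-qk4', 'm8pu8puh2s.')]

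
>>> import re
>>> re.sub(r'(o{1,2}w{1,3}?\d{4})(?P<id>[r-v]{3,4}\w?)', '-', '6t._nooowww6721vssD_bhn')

'6t._no-_bhn'

Pattern: 1 to 2 of a literal 'o', then 1 to 3 of the literal 'w' (lazy), then exactly 4 of a digit (captured); then 3 to 4 of a character in [r-v], then optionally a word character (captured as 'id').
`sub` substitutes '-' at each match site.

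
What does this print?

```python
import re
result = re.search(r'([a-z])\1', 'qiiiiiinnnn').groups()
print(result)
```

('i',)

`\1` is not a pattern — it's the concrete string captured by group 1, re-applied verbatim.
Unlike `match`, `search` isn't anchored — it looks for the pattern anywhere in the string.
The match spans [1:3] → 'ii'.
Captured: group 1 = 'i'.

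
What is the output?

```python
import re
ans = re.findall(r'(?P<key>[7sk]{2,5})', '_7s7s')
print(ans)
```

['7s7s']

Pattern: 2 to 5 of one of [7sk] (captured as 'key').
Walking the string: at [1:5] match '7s7s', group 1 = '7s7s'.
Because there's exactly one group, `findall` drops the full match and keeps group 1 from the one hit.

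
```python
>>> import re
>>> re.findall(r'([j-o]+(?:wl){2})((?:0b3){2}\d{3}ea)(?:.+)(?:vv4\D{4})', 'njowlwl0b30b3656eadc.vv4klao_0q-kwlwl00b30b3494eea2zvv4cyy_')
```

[('njowlwl', '0b30b3656ea')]

Pattern: one or more of a character in [j-o], then the literal 'wl' repeated 2 times (captured); then the literal '0b3' repeated 2 times, then exactly 3 of a digit, then the literal 'ea' (captured); then one or more of any character (non-capturing group); then the literal 'vv4', then exactly 4 of a non-digit (non-capturing group).
`findall` packs the 2 group values into a tuple for every match.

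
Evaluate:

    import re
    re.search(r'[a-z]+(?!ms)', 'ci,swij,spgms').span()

The negative lookahead/lookbehind blocks any match where the forbidden context is present.
Unlike `match`, `search` isn't anchored — it looks for the pattern anywhere in the string.
The match spans [0:2] → 'ci'.

(0, 2)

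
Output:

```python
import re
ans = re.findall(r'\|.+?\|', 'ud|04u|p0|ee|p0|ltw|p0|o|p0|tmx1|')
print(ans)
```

['|04u|', '|ee|', '|ltw|', '|o|', '|tmx1|']

Matches: at [2:7] → '|04u|'; at [9:13] → '|ee|'; at [15:20] → '|ltw|'; at [22:25] → '|o|'; at [27:33] → '|tmx1|'.
No capturing groups, so `findall` returns the 5 full match strings.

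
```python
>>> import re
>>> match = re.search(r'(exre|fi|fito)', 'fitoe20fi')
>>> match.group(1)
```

`|` is ordered: at each position the engine commits to the first alternative that works.
Unlike `match`, `search` isn't anchored — it looks for the pattern anywhere in the string.
The match spans [0:2] → 'fi'.
Captured: group 1 = 'fi'.

'fi'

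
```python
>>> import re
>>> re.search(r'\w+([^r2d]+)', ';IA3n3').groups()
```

('3',)

This matches one or more of a word character; then one or more of any character except [r2d] (captured).
Unlike `match`, `search` isn't anchored — it looks for the pattern anywhere in the string.
The match spans [1:6] → 'IA3n3'.
Captured: group 1 = '3'.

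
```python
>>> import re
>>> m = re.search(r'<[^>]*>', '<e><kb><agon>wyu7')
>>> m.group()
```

The match spans [0:3] → '<e>'.

'<e>'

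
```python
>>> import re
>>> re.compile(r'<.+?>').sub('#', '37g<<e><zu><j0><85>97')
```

'37g####97'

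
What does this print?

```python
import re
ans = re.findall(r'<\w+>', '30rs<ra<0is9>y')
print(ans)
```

Matches: at [7:13] → '<0is9>'.
With no groups in the pattern, `findall` gives back each whole match — 1 here.

['<0is9>']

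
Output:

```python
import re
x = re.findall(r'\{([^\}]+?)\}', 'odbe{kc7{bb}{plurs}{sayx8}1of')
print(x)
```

Because there's exactly one group, `findall` drops the full match and keeps group 1 from each hit.

['kc7{bb', 'plurs', 'sayx8']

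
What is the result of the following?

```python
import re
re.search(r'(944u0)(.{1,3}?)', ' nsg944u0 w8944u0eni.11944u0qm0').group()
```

The pattern matches the literal '94', then the literal '4u0' (captured); then 1 to 3 of any character (lazy) (captured).
With the lazy modifier that quantifier settles for the fewest repetitions that let the rest of the pattern succeed (the atoms after it are unaffected and can still be greedy).
`re.search` tries every starting position until one works.
The match spans [4:10] → '944u0 '.
Captured: group 1 = '944u0', group 2 = ' '.

'944u0 '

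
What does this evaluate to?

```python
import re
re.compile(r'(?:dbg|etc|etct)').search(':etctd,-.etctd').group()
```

Alternation isn't longest-match — the leftmost alternative that fits at this position is chosen.
`search` walks the string left to right and returns the first match it finds.
The match spans [1:4] → 'etc'.

'etc'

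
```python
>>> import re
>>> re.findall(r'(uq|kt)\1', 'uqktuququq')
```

['uq']

`\1` is not a pattern — it's the concrete string captured by group 1, re-applied verbatim.
`findall` collects group 1 from the one match (1 total).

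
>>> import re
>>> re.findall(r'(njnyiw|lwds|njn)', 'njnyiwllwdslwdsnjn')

Alternation tries branches left to right and keeps the first one that lets the overall match succeed at that position.
Walking the string: at [0:6] match 'njnyiw', group 1 = 'njnyiw'; at [7:11] match 'lwds', group 1 = 'lwds'; at [11:15] match 'lwds', group 1 = 'lwds'; at [15:18] match 'njn', group 1 = 'njn'.
`findall` collects group 1 from each match (4 total).

['njnyiw', 'lwds', 'lwds', 'njn']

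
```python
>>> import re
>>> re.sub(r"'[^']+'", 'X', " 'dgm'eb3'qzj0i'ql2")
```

' Xeb3Xql2'

Matches: at [1:6] → "'dgm'"; at [9:16] → "'qzj0i'".
Each match is replaced by 'X'.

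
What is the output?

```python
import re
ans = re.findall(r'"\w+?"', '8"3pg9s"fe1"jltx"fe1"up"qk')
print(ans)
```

Scanning left to right: at [1:8] → '"3pg9s"'; at [11:17] → '"jltx"'; at [20:24] → '"up"'.
`findall` yields the raw match text (3 of them) because the pattern has no groups.

['"3pg9s"', '"jltx"', '"up"']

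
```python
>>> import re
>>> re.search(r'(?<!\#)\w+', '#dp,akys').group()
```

'p'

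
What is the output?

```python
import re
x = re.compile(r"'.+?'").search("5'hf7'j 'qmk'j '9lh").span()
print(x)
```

(1, 6)

The `?` after the quantifier makes it lazy — it takes as little as possible before letting the rest of the pattern try.
The match spans [1:6] → "'hf7'".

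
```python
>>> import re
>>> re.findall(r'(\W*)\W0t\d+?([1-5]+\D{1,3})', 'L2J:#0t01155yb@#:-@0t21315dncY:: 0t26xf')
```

The pattern matches zero or more of a non-word character (captured); then a non-word character, then the literal '0t', then one or more of a digit (lazy); then one or more of a character in [1-5], then 1 to 3 of a non-digit (captured).
A `+?`/`*?`/`{m,n}?` starts at its minimum and grows only as far as needed for what follows to match.
Walking the string: at [3:15] match ':#0t01155yb@', groups = (':', '1155yb@'); at [15:29] match '#:-@0t21315dnc', groups = ('#:-', '1315dnc').
2 groups means each result is a tuple of 2 captured strings — 2 here.

[(':', '1155yb@'), ('#:-', '1315dnc')]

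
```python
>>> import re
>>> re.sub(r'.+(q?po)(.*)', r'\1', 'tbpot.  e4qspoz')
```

The pattern matches one or more of any character; then optionally the literal 'q', then the literal 'po' (captured); then zero or more of any character (captured).
The replacement refers to a captured group, so each match is rewritten using its own captured text.

'po'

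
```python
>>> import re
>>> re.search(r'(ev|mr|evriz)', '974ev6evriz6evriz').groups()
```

('ev',)

The match spans [3:5] → 'ev'.
Captured: group 1 = 'ev'.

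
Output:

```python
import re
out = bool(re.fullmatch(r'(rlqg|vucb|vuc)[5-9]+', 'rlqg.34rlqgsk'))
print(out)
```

False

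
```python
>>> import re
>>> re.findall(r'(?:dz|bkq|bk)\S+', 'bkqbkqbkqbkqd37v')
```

Matches: at [0:16] → 'bkqbkqbkqbkqd37v'.
Since nothing is captured, `findall` lists the 1 matched substring directly.

['bkqbkqbkqbkqd37v']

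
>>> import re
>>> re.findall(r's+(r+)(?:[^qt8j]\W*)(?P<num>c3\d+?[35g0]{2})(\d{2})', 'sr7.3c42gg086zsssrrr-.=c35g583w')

[('rrr', 'c35g5', '83')]

This matches one or more of a literal 's'; then one or more of a literal 'r' (captured); then any character except [qt8j], then zero or more of a non-word character (non-capturing group); then the literal 'c3', then one or more of a digit (lazy), then exactly 2 of one of [35g0] (captured as 'num'); then exactly 2 of a digit (captured).
Walking the string: at [14:30] match 'sssrrr-.=c35g583', groups = ('rrr', 'c35g5', '83').
With 3 capturing groups, `findall` returns a 3-tuple per match.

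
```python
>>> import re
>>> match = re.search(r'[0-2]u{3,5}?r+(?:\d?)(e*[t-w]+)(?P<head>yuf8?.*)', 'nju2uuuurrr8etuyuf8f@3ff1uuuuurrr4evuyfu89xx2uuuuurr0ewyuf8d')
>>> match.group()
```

The pattern matches a character in [0-2], then 3 to 5 of the literal 'u' (lazy), then one or more of a literal 'r'; then optionally a digit (non-capturing group); then zero or more of the literal 'e', then one or more of a character in [t-w] (captured); then the literal 'yuf', then optionally a literal '8', then zero or more of any character (captured as 'head').
Unlike `match`, `search` isn't anchored — it looks for the pattern anywhere in the string.
The match spans [3:60] → '2uuuurrr8etuyuf8f@3ff1uuuuurrr4evuyfu89xx2uuuuurr0ewyuf8d'.
Captured: group 1 = 'etu', group 2 = 'yuf8f@3ff1uuuuurrr4evuyfu89xx2uuuuurr0ewyuf8d'.

'2uuuurrr8etuyuf8f@3ff1uuuuurrr4evuyfu89xx2uuuuurr0ewyuf8d'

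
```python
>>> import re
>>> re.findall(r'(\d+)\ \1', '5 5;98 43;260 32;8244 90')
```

`\1` has to match the exact text group 1 already captured.
One capturing group, so `findall` returns just the captured substring from the one match — 1 in all.

['5']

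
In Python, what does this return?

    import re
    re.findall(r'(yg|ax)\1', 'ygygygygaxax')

['yg', 'yg', 'ax']

The backreference `\1` re-matches whatever the first group consumed, character for character.
`findall` collects group 1 from each match (3 total).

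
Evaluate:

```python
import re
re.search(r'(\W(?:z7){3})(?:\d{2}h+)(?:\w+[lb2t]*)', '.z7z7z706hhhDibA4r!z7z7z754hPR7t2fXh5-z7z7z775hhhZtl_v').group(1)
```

Pattern: a non-word character, then the literal 'z7' repeated 3 times (captured); then exactly 2 of a digit, then one or more of the literal 'h' (non-capturing group); then one or more of a word character, then zero or more of one of [lb2t] (non-capturing group).
`re.search` tries every starting position until one works.
The match spans [0:18] → '.z7z7z706hhhDibA4r'.
Captured: group 1 = '.z7z7z7'.

'.z7z7z7'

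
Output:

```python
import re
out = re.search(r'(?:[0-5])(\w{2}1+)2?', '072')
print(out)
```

None

Here nothing in the string fits, so the call returns None.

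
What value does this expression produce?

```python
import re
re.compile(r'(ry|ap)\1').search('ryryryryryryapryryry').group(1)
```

The match spans [0:4] → 'ryry'.
Captured: group 1 = 'ry'.

'ry'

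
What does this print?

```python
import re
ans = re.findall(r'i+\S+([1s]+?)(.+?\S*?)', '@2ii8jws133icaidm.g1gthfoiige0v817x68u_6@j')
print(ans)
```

[('1', '7')]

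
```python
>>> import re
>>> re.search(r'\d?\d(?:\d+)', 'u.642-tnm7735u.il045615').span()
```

(2, 5)

The pattern matches optionally a digit, then a digit; then one or more of a digit (non-capturing group).
Unlike `match`, `search` isn't anchored — it looks for the pattern anywhere in the string.
The match spans [2:5] → '642'.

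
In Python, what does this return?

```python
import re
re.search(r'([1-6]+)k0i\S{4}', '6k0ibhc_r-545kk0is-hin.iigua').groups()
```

('6',)

This matches one or more of a character in [1-6] (captured); then the literal 'k0i', then exactly 4 of a non-whitespace character.
`re.search` scans for the first position where the pattern succeeds.
The match spans [0:8] → '6k0ibhc_'.
Captured: group 1 = '6'.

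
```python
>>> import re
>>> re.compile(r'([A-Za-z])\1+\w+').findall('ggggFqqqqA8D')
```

['g']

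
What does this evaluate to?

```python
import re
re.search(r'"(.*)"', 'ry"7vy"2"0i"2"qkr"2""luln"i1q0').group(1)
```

'7vy"2"0i"2"qkr"2""luln'

The match spans [2:26] → '"7vy"2"0i"2"qkr"2""luln"'.
Captured: group 1 = '7vy"2"0i"2"qkr"2""luln'.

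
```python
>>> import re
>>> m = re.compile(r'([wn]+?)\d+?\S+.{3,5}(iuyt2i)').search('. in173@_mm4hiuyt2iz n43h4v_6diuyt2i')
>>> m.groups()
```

('n', 'iuyt2i')

This matches one or more of one of [wn] (lazy) (captured); then one or more of a digit (lazy), then one or more of a non-whitespace character, then 3 to 5 of any character; then the literal 'iuy', then the literal 't2i' (captured).
Unlike `match`, `search` isn't anchored — it looks for the pattern anywhere in the string.
The match spans [3:19] → 'n173@_mm4hiuyt2i'.
Captured: group 1 = 'n', group 2 = 'iuyt2i'.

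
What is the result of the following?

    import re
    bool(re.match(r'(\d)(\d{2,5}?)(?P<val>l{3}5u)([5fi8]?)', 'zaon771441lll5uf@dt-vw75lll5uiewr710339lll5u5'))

This matches a digit (captured); then 2 to 5 of a digit (lazy) (captured); then exactly 3 of the literal 'l', then the literal '5u' (captured as 'val'); then optionally one of [5fi8] (captured).
`match` is anchored at position 0; if the pattern doesn't fit there, it returns None.
Here the pattern fails at index 0, so the call returns None, and `bool(None)` is False.

False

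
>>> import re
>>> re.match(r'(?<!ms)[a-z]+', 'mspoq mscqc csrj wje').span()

(0, 5)

`(?!…)`/`(?<!…)` only lets a position through if the neighbouring text does NOT match; no characters are consumed.
`re.match` only tries the pattern at the start of the string.
The match spans [0:5] → 'mspoq'.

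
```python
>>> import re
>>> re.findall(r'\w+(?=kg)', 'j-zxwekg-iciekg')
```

['zxwe', 'icie']

Because the assertion is zero-width, the text it checks is not consumed and won't appear in the result.
Walking the string: at [2:6] → 'zxwe'; at [9:13] → 'icie'.
No capturing groups, so `findall` returns the 2 full match strings.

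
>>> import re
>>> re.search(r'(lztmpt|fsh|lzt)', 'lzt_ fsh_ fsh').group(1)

'lzt'

Unlike `match`, `search` isn't anchored — it looks for the pattern anywhere in the string.
The match spans [0:3] → 'lzt'.
Captured: group 1 = 'lzt'.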